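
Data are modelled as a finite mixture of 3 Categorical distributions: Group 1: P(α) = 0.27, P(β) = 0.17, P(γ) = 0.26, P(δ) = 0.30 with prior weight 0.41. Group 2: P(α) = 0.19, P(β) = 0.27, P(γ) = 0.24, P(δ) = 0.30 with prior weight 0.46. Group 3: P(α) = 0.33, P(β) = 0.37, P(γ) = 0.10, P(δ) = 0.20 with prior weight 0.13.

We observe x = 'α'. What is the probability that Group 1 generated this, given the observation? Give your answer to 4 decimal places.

By Bayes' theorem, P(k | x) = P(Z=k) f_k(x) / Σ_j P(Z=j) f_j(x).
Evaluate each component's likelihood at the observed value:
  p_1 = 0.27
  p_2 = 0.19
  p_3 = 0.33
Multiply by the mixture weights:
  P(Z=1)·p_1 = 0.41 × 0.27 = 0.1107
  P(Z=2)·p_2 = 0.46 × 0.19 = 0.0874
  P(Z=3)·p_3 = 0.13 × 0.33 = 0.0429
Evidence: 0.1107 + 0.0874 + 0.0429 = 0.241
So the posterior for Group 1 is 0.1107 / 0.241 ≈ 0.4593.

0.4593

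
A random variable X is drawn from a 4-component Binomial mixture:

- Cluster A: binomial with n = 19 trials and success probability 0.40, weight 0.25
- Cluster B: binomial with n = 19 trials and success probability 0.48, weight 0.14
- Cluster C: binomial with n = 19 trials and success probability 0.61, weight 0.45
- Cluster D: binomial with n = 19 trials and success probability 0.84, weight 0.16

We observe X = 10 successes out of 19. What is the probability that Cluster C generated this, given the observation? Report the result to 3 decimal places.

0.564

The responsibility of component k is P(Z=k) f_k(x) divided by Σ_j P(Z=j) f_j(x).
Evaluate each component's likelihood at the observed value:
  f_A = 0.097618
  f_B = 0.166729
  f_C = 0.137546
  f_D = 0.0011103
Multiply by the mixture weights:
  P(Z=A)·f_A = 0.25 × 0.097618 = 0.0244045
  P(Z=B)·f_B = 0.14 × 0.166729 = 0.0233421
  P(Z=C)·f_C = 0.45 × 0.137546 = 0.0618958
  P(Z=D)·f_D = 0.16 × 0.0011103 = 0.000177648
Marginal: 0.0244045 + 0.0233421 + 0.0618958 + 0.000177648 = 0.10982
P(Cluster C | 10 successes out of 19) ≈ 0.564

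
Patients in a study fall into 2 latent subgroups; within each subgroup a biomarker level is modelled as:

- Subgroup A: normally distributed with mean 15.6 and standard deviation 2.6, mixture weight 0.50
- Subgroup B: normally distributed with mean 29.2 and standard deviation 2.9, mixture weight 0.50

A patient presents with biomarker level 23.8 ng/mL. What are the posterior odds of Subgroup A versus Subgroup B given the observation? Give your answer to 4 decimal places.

0.0437

Since P(k|x) ∝ w_k f_k(x), the posterior odds are w_i f_i(x) / (w_j f_j(x)).
Component likelihoods at x = 23.8 ng/mL:
  L_A = 0.00106176
  L_B = 0.0242995
Posterior odds = (w_A·L_A) / (w_B·L_B) = (0.50·0.00106176) / (0.50·0.0242995) = 0.000530882 / 0.0121497 ≈ 0.0437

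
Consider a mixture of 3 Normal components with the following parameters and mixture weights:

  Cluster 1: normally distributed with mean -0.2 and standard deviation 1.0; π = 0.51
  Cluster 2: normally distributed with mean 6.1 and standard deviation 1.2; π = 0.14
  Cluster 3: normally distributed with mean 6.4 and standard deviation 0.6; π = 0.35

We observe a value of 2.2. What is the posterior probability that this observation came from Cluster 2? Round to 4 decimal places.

Posterior ∝ prior × likelihood, so P(k | x) ∝ π_k f_k(x); normalise over all components.
Evaluate each component's likelihood at the observed value:
  f_1 = (1/(1.0·√(2π)))·exp(−(2.2−-0.2)²/(2·1.0²)) = 0.398942·exp(-2.88000) = 0.0223945
  f_2 = (1/(1.2·√(2π)))·exp(−(2.2−6.1)²/(2·1.2²)) = 0.332452·exp(-5.28125) = 0.00169087
  f_3 = (1/(0.6·√(2π)))·exp(−(2.2−6.4)²/(2·0.6²)) = 0.664904·exp(-24.50000) = 1.52245e-11
Prior × likelihood for each component:
  π_1·f_1 = 0.51 × 0.0223945 = 0.0114212
  π_2·f_2 = 0.14 × 0.00169087 = 0.000236722
  π_3·f_3 = 0.35 × 1.52245e-11 = 5.32859e-12
Sum: 0.0114212 + 0.000236722 + 5.32859e-12 = 0.0116579
So the posterior for Cluster 2 is 0.000236722 / 0.0116579 ≈ 0.0203.

0.0203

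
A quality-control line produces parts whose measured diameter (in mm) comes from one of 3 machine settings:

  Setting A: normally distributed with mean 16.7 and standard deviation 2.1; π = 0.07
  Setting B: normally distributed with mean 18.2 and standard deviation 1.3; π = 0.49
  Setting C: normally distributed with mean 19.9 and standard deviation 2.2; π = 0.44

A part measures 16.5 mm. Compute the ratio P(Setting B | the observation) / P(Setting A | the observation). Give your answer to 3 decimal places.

Posterior odds = (P(Z=i) f_i(x)) / (P(Z=j) f_j(x)); the normalising sum cancels.
Evaluate each component's likelihood at the observed value:
  L_A = 0.189113
  L_B = 0.130506
  L_C = 0.0549347
0.0639482 / 0.0132379 ≈ 4.831

4.831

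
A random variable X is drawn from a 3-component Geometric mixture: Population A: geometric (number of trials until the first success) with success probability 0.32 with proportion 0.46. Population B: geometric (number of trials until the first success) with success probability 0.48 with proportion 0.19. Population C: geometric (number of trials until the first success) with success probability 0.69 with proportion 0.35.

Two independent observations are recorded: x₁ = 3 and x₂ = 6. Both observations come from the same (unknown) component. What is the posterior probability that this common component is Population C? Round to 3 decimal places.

P(component k | x) = π_k·f_k(x) / marginal(x), where marginal(x) = Σ_j π_j·f_j(x).
Since both observations come from the same component, the likelihood for component k is f_k(x₁)·f_k(x₂).
  L_A = [0.147968] × [0.0465259] = 0.00688434
  L_B = [0.129792] × [0.0182498] = 0.00236868
  L_C = [0.066309] × [0.00197541] = 0.000130988
Unnormalised posteriors:
  π_A·L_A = 0.46 × 0.00688434 = 0.0031668
  π_B·L_B = 0.19 × 0.00236868 = 0.000450049
  π_C·L_C = 0.35 × 0.000130988 = 4.58456e-05
Denominator: 0.0031668 + 0.000450049 + 4.58456e-05 = 0.00366269
P(Population C | x) = 4.58456e-05 / 0.00366269 ≈ 0.013

0.013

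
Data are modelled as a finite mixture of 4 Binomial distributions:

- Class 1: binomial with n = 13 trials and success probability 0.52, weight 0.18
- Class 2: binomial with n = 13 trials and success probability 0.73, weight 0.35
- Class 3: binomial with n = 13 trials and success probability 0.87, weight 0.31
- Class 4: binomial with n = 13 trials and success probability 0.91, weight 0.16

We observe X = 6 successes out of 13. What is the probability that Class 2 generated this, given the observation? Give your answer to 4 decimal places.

0.2089

P(component k | x) = P(Z=k)·f_k(x) / marginal(x), where marginal(x) = Σ_j P(Z=j)·f_j(x).
Evaluate each component's likelihood at the observed value:
  f_1 = C(13,6)·0.52^6·0.48^7 = 1716·0.0197706·0.00587068 = 0.199171
  f_2 = C(13,6)·0.73^6·0.27^7 = 1716·0.151334·0.000104604 = 0.0271644
  f_3 = C(13,6)·0.87^6·0.13^7 = 1716·0.433626·6.27485e-07 = 0.000466913
  f_4 = C(13,6)·0.91^6·0.09^7 = 1716·0.567869·4.78297e-08 = 4.66083e-05
Multiply by the mixture weights:
  P(Z=1)·f_1 = 0.18 × 0.199171 = 0.0358508
  P(Z=2)·f_2 = 0.35 × 0.0271644 = 0.00950755
  P(Z=3)·f_3 = 0.31 × 0.000466913 = 0.000144743
  P(Z=4)·f_4 = 0.16 × 4.66083e-05 = 7.45733e-06
Denominator: 0.0358508 + 0.00950755 + 0.000144743 + 7.45733e-06 = 0.0455105
Responsibility of Class 2: 0.00950755 / 0.0455105 ≈ 0.2089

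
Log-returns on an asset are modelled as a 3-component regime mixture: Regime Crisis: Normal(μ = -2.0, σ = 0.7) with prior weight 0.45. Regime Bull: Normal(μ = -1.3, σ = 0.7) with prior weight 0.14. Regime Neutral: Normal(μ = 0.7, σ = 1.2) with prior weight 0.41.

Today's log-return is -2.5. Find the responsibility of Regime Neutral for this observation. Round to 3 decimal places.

0.018

The responsibility of component k is w_k f_k(x) divided by Σ_j w_j f_j(x).
Normal densities:
  f_Crisis = 0.441593
  f_Bull = 0.131119
  f_Neutral = 0.00949666
Multiply by the mixture weights:
  w_Crisis·f_Crisis = 0.45 × 0.441593 = 0.198717
  w_Bull·f_Bull = 0.14 × 0.131119 = 0.0183566
  w_Neutral·f_Neutral = 0.41 × 0.00949666 = 0.00389363
Evidence: 0.198717 + 0.0183566 + 0.00389363 = 0.220967
P(Regime Neutral | -2.5) = 0.00389363 / 0.220967 ≈ 0.018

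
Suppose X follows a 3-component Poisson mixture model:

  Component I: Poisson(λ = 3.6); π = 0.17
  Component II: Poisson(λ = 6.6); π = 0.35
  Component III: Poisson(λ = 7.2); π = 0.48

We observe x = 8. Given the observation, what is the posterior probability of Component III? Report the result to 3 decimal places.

Posterior ∝ prior × likelihood, so P(k | x) ∝ π_k f_k(x); normalise over all components.
Poisson probabilities:
  p_I = 0.0191179
  p_II = 0.121475
  p_III = 0.133727
Prior × likelihood for each component:
  π_I·p_I = 0.17 × 0.0191179 = 0.00325004
  π_II·p_II = 0.35 × 0.121475 = 0.0425163
  π_III·p_III = 0.48 × 0.133727 = 0.064189
Sum: 0.00325004 + 0.0425163 + 0.064189 = 0.109955
So the posterior for Component III is 0.064189 / 0.109955 ≈ 0.584.

0.584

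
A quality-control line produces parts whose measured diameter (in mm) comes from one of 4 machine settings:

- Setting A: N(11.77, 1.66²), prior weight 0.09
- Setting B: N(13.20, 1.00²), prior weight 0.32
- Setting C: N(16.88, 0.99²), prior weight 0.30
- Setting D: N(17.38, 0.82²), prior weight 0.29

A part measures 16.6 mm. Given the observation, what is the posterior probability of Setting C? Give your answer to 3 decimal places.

Apply Bayes' rule: the posterior for each component is proportional to its prior times its likelihood at x.
Evaluate each component's likelihood at the observed value:
  L_A = 0.00348686
  L_B = 0.00123222
  L_C = 0.387173
  L_D = 0.309469
Weight by the priors:
  w_A·L_A = 0.09 × 0.00348686 = 0.000313817
  w_B·L_B = 0.32 × 0.00123222 = 0.00039431
  w_C·L_C = 0.30 × 0.387173 = 0.116152
  w_D·L_D = 0.29 × 0.309469 = 0.0897461
Denominator: 0.000313817 + 0.00039431 + 0.116152 + 0.0897461 = 0.206606
P(Setting C | data) = 0.116152 / 0.206606 ≈ 0.562

0.562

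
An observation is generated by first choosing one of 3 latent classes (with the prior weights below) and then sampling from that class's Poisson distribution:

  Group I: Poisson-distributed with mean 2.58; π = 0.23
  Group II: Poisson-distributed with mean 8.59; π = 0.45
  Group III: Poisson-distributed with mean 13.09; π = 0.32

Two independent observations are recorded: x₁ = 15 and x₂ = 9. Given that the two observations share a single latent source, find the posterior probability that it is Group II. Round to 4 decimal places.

0.3167

P(component k | x) = π_k·f_k(x) / marginal(x), where marginal(x) = Σ_j π_j·f_j(x).
Since both observations come from the same component, the likelihood for component k is f_k(x₁)·f_k(x₂).
  f_I = [8.65598e-08] × [0.00105763] = 9.15484e-11
  f_II = [0.0145482] × [0.130493] = 0.00189843
  f_III = [0.0896768] × [0.0642361] = 0.00576049
Multiply by the mixture weights:
  π_I·f_I = 0.23 × 9.15484e-11 = 2.10561e-11
  π_II·f_II = 0.45 × 0.00189843 = 0.000854293
  π_III·f_III = 0.32 × 0.00576049 = 0.00184336
Denominator: 2.10561e-11 + 0.000854293 + 0.00184336 = 0.00269765
P(Group II | data) ≈ 0.3167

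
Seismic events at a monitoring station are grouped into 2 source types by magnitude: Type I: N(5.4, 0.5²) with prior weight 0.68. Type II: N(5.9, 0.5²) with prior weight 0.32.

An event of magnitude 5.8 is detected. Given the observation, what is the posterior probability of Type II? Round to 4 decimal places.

0.3885

By Bayes' theorem, P(k | x) = w_k f_k(x) / Σ_j w_j f_j(x).
Component likelihoods at x = 5.8:
  L_I = (1/(0.5·√(2π)))·exp(−(5.8−5.4)²/(2·0.5²)) = 0.797885·exp(-0.32000) = 0.579383
  L_II = (1/(0.5·√(2π)))·exp(−(5.8−5.9)²/(2·0.5²)) = 0.797885·exp(-0.02000) = 0.782085
Multiply by the mixture weights:
  w_I·L_I = 0.68 × 0.579383 = 0.393981
  w_II·L_II = 0.32 × 0.782085 = 0.250267
Marginal: 0.393981 + 0.250267 = 0.644248
Responsibility of Type II: 0.250267 / 0.644248 ≈ 0.3885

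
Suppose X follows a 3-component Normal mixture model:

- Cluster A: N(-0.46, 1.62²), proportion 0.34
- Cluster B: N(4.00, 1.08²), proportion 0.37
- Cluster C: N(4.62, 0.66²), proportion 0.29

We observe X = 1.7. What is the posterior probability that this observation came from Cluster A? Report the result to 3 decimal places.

0.708

Posterior ∝ prior × likelihood, so P(k | x) ∝ w_k f_k(x); normalise over all components.
Normal densities:
  L_A = 0.101241
  L_B = 0.0382519
  L_C = 3.39581e-05
Unnormalised posteriors:
  w_A·L_A = 0.34 × 0.101241 = 0.0344219
  w_B·L_B = 0.37 × 0.0382519 = 0.0141532
  w_C·L_C = 0.29 × 3.39581e-05 = 9.84784e-06
Denominator: 0.0344219 + 0.0141532 + 9.84784e-06 = 0.0485849
P(Cluster A | the observation) ≈ 0.708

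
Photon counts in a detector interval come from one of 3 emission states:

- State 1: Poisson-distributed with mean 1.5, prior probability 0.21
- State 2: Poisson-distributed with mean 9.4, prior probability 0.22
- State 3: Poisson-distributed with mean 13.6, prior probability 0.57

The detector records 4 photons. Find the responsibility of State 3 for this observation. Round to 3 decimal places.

0.060

P(component k | x) = w_k·f_k(x) / marginal(x), where marginal(x) = Σ_j w_j·f_j(x).
Evaluate each component's likelihood at the observed value:
  f_1 = e^(−1.5)·1.5^4/4! = 0.0470665
  f_2 = e^(−9.4)·9.4^4/4! = 0.0269111
  f_3 = e^(−13.6)·13.6^4/4! = 0.00176823
Prior × likelihood for each component:
  w_1·f_1 = 0.21 × 0.0470665 = 0.00988397
  w_2·f_2 = 0.22 × 0.0269111 = 0.00592045
  w_3·f_3 = 0.57 × 0.00176823 = 0.00100789
Sum: 0.00988397 + 0.00592045 + 0.00100789 = 0.0168123
So the posterior for State 3 is 0.00100789 / 0.0168123 ≈ 0.060.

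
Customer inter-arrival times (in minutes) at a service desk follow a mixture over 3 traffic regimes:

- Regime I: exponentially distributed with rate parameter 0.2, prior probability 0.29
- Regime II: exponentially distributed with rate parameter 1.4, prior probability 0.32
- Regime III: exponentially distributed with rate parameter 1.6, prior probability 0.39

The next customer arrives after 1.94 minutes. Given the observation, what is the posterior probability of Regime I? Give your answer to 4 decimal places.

P(component k | x) = P(Z=k)·f_k(x) / marginal(x), where marginal(x) = Σ_j P(Z=j)·f_j(x).
Evaluate each component's likelihood at the observed value:
  p_I = 0.2·e^(−0.2·1.94) = 0.2·e^(−0.3880) = 0.135682
  p_II = 1.4·e^(−1.4·1.94) = 1.4·e^(−2.7160) = 0.0925943
  p_III = 1.6·e^(−1.6·1.94) = 1.6·e^(−3.1040) = 0.071791
Prior × likelihood for each component:
  P(Z=I)·p_I = 0.29 × 0.135682 = 0.0393479
  P(Z=II)·p_II = 0.32 × 0.0925943 = 0.0296302
  P(Z=III)·p_III = 0.39 × 0.071791 = 0.0279985
Marginal: 0.0393479 + 0.0296302 + 0.0279985 = 0.0969766
So the posterior for Regime I is 0.0393479 / 0.0969766 ≈ 0.4057.

0.4057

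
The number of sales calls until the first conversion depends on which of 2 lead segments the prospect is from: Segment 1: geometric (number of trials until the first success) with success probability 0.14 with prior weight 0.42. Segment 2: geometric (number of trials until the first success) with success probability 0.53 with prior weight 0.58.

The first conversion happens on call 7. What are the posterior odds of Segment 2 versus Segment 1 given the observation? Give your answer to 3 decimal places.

Only the two components matter; the odds are (π_i f_i(x)) / (π_j f_j(x)).
Geometric probabilities:
  L_1 = 0.14·(1−0.14)^6 = 0.14·0.404567 = 0.0566394
  L_2 = 0.53·(1−0.53)^6 = 0.53·0.0107792 = 0.00571298
0.00331353 / 0.0237886 ≈ 0.139

0.139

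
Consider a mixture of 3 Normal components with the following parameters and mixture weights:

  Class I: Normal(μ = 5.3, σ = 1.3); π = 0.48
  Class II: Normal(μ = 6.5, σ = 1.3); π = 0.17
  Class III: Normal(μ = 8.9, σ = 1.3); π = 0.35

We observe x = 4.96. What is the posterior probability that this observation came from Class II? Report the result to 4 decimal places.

Posterior ∝ prior × likelihood, so P(k | x) ∝ π_k f_k(x); normalise over all components.
Normal densities:
  p_I = 0.296561
  p_II = 0.152139
  p_III = 0.00310704
Unnormalised posteriors:
  π_I·p_I = 0.48 × 0.296561 = 0.142349
  π_II·p_II = 0.17 × 0.152139 = 0.0258637
  π_III·p_III = 0.35 × 0.00310704 = 0.00108746
Normaliser: 0.142349 + 0.0258637 + 0.00108746 = 0.1693
Responsibility of Class II: 0.0258637 / 0.1693 ≈ 0.1528

0.1528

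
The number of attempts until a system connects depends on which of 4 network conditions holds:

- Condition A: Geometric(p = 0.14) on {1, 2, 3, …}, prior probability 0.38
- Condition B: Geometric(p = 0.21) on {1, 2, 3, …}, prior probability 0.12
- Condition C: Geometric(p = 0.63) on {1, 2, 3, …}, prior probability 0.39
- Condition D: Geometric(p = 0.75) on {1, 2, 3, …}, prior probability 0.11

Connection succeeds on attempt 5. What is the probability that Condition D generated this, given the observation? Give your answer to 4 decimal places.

Posterior ∝ prior × likelihood, so P(k | x) ∝ π_k f_k(x); normalise over all components.
Geometric probabilities:
  f_A = 0.14·(1−0.14)^4 = 0.14·0.547008 = 0.0765811
  f_B = 0.21·(1−0.21)^4 = 0.21·0.389501 = 0.0817952
  f_C = 0.63·(1−0.63)^4 = 0.63·0.0187416 = 0.0118072
  f_D = 0.75·(1−0.75)^4 = 0.75·0.00390625 = 0.00292969
Unnormalised posteriors:
  π_A·f_A = 0.38 × 0.0765811 = 0.0291008
  π_B·f_B = 0.12 × 0.0817952 = 0.00981542
  π_C·f_C = 0.39 × 0.0118072 = 0.00460481
  π_D·f_D = 0.11 × 0.00292969 = 0.000322266
Marginal: 0.0291008 + 0.00981542 + 0.00460481 + 0.000322266 = 0.0438433
So the posterior for Condition D is 0.000322266 / 0.0438433 ≈ 0.0074.

0.0074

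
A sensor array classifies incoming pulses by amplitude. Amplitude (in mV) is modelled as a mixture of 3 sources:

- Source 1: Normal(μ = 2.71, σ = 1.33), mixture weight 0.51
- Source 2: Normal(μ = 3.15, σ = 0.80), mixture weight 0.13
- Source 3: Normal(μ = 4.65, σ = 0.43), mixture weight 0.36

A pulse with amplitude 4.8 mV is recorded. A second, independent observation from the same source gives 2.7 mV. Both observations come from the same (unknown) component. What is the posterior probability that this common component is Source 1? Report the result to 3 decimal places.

0.802

Apply Bayes' rule: the posterior for each component is proportional to its prior times its likelihood at x.
Since both observations come from the same component, the likelihood for component k is f_k(x₁)·f_k(x₂).
  L_1 = [(1/(1.33·√(2π)))·exp(−(4.8−2.71)²/(2·1.33²)) = 0.299957·exp(-1.23469) = 0.0872645] × [0.299948] = 0.0261748
  L_2 = [(1/(0.80·√(2π)))·exp(−(4.8−3.15)²/(2·0.80²)) = 0.498678·exp(-2.12695) = 0.0594424] × [0.425709] = 0.0253052
  L_3 = [(1/(0.43·√(2π)))·exp(−(4.8−4.65)²/(2·0.43²)) = 0.927773·exp(-0.06084) = 0.873007] × [3.1752e-05] = 2.77197e-05
Unnormalised posteriors:
  π_1·L_1 = 0.51 × 0.0261748 = 0.0133492
  π_2·L_2 = 0.13 × 0.0253052 = 0.00328967
  π_3·L_3 = 0.36 × 2.77197e-05 = 9.97911e-06
Normaliser: 0.0133492 + 0.00328967 + 9.97911e-06 = 0.0166488
So the posterior for Source 1 is 0.0133492 / 0.0166488 ≈ 0.802.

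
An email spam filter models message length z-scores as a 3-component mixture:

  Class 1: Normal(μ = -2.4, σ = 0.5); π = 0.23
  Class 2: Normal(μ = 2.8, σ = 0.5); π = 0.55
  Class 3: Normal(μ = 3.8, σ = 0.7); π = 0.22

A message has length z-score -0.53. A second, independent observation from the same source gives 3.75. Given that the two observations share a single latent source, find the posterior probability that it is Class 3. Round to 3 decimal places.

Apply Bayes' rule: the posterior for each component is proportional to its prior times its likelihood at x.
Since both observations come from the same component, the likelihood for component k is f_k(x₁)·f_k(x₂).
  p_1 = [(1/(0.5·√(2π)))·exp(−(-0.53−-2.4)²/(2·0.5²)) = 0.797885·exp(-6.99380) = 0.000732102] × [1.12133e-33] = 8.20928e-37
  p_2 = [(1/(0.5·√(2π)))·exp(−(-0.53−2.8)²/(2·0.5²)) = 0.797885·exp(-22.17780) = 1.86313e-10] × [0.131232] = 2.44502e-11
  p_3 = [(1/(0.7·√(2π)))·exp(−(-0.53−3.8)²/(2·0.7²)) = 0.569918·exp(-19.13153) = 2.79959e-09] × [0.568466] = 1.59147e-09
Prior × likelihood for each component:
  π_1·p_1 = 0.23 × 8.20928e-37 = 1.88814e-37
  π_2·p_2 = 0.55 × 2.44502e-11 = 1.34476e-11
  π_3·p_3 = 0.22 × 1.59147e-09 = 3.50123e-10
Sum: 1.88814e-37 + 1.34476e-11 + 3.50123e-10 = 3.63571e-10
P(Class 3 | x₁,x₂) ≈ 0.963

0.963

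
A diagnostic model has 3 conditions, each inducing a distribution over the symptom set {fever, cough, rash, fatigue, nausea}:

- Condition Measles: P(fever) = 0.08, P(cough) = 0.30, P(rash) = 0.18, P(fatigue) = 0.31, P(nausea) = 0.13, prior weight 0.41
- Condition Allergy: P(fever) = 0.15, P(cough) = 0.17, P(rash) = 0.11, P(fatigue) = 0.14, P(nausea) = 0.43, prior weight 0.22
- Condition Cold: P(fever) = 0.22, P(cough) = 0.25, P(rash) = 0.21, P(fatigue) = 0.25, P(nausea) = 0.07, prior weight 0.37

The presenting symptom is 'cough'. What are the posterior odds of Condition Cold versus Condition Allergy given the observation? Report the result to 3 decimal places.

Since P(k|x) ∝ π_k f_k(x), the posterior odds are π_i f_i(x) / (π_j f_j(x)).
Component likelihoods at x = 'cough':
  p_Measles = 0.3
  p_Allergy = 0.17
  p_Cold = 0.25
0.0925 / 0.0374 ≈ 2.473

2.473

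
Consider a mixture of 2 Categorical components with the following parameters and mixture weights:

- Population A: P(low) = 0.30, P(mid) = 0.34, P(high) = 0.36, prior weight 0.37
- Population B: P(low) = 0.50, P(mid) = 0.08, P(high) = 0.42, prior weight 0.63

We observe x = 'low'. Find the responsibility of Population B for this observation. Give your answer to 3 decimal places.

0.739

Apply Bayes' rule: the posterior for each component is proportional to its prior times its likelihood at x.
Categorical probabilities:
  p_A = P(low | comp) = 0.30
  p_B = P(low | comp) = 0.50
Prior × likelihood for each component:
  w_A·p_A = 0.37 × 0.3 = 0.111
  w_B·p_B = 0.63 × 0.5 = 0.315
Normaliser: 0.111 + 0.315 = 0.426
Responsibility of Population B: 0.315 / 0.426 ≈ 0.739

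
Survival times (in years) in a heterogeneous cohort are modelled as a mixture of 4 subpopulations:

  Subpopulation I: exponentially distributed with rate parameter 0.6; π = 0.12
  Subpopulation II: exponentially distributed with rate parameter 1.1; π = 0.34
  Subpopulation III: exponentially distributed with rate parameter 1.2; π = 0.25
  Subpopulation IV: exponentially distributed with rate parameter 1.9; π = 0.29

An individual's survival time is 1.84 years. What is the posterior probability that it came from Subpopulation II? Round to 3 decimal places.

0.402

P(component k | x) = w_k·f_k(x) / marginal(x), where marginal(x) = Σ_j w_j·f_j(x).
Evaluate each component's likelihood at the observed value:
  p_I = 0.6·e^(−0.6·1.84) = 0.6·e^(−1.1040) = 0.198925
  p_II = 1.1·e^(−1.1·1.84) = 1.1·e^(−2.0240) = 0.145338
  p_III = 1.2·e^(−1.2·1.84) = 1.2·e^(−2.2080) = 0.131904
  p_IV = 1.9·e^(−1.9·1.84) = 1.9·e^(−3.4960) = 0.057605
Multiply by the mixture weights:
  w_I·p_I = 0.12 × 0.198925 = 0.023871
  w_II·p_II = 0.34 × 0.145338 = 0.0494151
  w_III·p_III = 0.25 × 0.131904 = 0.0329761
  w_IV·p_IV = 0.29 × 0.057605 = 0.0167054
Denominator: 0.023871 + 0.0494151 + 0.0329761 + 0.0167054 = 0.122968
P(Subpopulation II | the observation) = 0.0494151 / 0.122968 ≈ 0.402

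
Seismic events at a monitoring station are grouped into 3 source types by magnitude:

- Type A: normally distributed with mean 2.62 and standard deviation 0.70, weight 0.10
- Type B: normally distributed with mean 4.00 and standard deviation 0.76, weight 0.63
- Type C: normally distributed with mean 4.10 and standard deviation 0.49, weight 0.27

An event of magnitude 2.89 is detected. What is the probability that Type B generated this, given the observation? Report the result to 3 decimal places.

0.643

Posterior ∝ prior × likelihood, so P(k | x) ∝ w_k f_k(x); normalise over all components.
Component likelihoods at x = 2.89:
  p_A = (1/(0.70·√(2π)))·exp(−(2.89−2.62)²/(2·0.70²)) = 0.569918·exp(-0.07439) = 0.529061
  p_B = (1/(0.76·√(2π)))·exp(−(2.89−4.00)²/(2·0.76²)) = 0.524924·exp(-1.06657) = 0.180672
  p_C = (1/(0.49·√(2π)))·exp(−(2.89−4.10)²/(2·0.49²)) = 0.814168·exp(-3.04894) = 0.0385991
Multiply by the mixture weights:
  w_A·p_A = 0.10 × 0.529061 = 0.0529061
  w_B·p_B = 0.63 × 0.180672 = 0.113824
  w_C·p_C = 0.27 × 0.0385991 = 0.0104218
Denominator: 0.0529061 + 0.113824 + 0.0104218 = 0.177151
Responsibility of Type B: 0.113824 / 0.177151 ≈ 0.643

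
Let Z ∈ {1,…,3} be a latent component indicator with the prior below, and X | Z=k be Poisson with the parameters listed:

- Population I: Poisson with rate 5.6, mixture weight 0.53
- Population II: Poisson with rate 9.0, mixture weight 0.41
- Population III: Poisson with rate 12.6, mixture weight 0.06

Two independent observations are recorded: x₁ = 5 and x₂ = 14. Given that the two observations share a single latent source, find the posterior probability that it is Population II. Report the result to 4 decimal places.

By Bayes' theorem, P(k | x) = π_k f_k(x) / Σ_j π_j f_j(x).
Since both observations come from the same component, the likelihood for component k is f_k(x₁)·f_k(x₂).
  L_I = [0.169711] × [0.00126525] = 0.000214726
  L_II = [0.0607269] × [0.0323844] = 0.00196661
  L_III = [0.00892403] × [0.0983261] = 0.000877465
Unnormalised posteriors:
  π_I·L_I = 0.53 × 0.000214726 = 0.000113805
  π_II·L_II = 0.41 × 0.00196661 = 0.000806309
  π_III·L_III = 0.06 × 0.000877465 = 5.26479e-05
Normaliser: 0.000113805 + 0.000806309 + 5.26479e-05 = 0.000972761
Responsibility of Population II: 0.000806309 / 0.000972761 ≈ 0.8289

0.8289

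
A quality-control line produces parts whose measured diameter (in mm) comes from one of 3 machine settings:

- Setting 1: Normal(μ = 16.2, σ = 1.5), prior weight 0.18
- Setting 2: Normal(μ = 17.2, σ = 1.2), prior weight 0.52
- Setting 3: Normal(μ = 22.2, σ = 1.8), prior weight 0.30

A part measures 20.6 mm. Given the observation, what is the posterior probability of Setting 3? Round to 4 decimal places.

By Bayes' theorem, P(k | x) = π_k f_k(x) / Σ_j π_j f_j(x).
Evaluate each component's likelihood at the observed value:
  L_1 = (1/(1.5·√(2π)))·exp(−(20.6−16.2)²/(2·1.5²)) = 0.265962·exp(-4.30222) = 0.0036007
  L_2 = (1/(1.2·√(2π)))·exp(−(20.6−17.2)²/(2·1.2²)) = 0.332452·exp(-4.01389) = 0.00600508
  L_3 = (1/(1.8·√(2π)))·exp(−(20.6−22.2)²/(2·1.8²)) = 0.221635·exp(-0.39506) = 0.149302
Multiply by the mixture weights:
  π_1·L_1 = 0.18 × 0.0036007 = 0.000648127
  π_2·L_2 = 0.52 × 0.00600508 = 0.00312264
  π_3·L_3 = 0.30 × 0.149302 = 0.0447905
Sum: 0.000648127 + 0.00312264 + 0.0447905 = 0.0485612
Responsibility of Setting 3: 0.0447905 / 0.0485612 ≈ 0.9224

0.9224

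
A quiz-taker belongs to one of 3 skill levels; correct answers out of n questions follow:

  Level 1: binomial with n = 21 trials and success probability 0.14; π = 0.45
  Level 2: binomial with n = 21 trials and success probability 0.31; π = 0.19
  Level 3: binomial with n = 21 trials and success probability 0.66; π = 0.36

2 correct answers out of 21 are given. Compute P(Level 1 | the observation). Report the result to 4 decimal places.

0.9694

P(component k | x) = π_k·f_k(x) / marginal(x), where marginal(x) = Σ_j π_j·f_j(x).
Component likelihoods at x = 2 correct answers out of 21:
  p_1 = C(21,2)·0.14^2·0.86^19 = 210·0.0196·0.056947 = 0.234394
  p_2 = C(21,2)·0.31^2·0.69^19 = 210·0.0961·0.000867227 = 0.0175015
  p_3 = C(21,2)·0.66^2·0.34^19 = 210·0.4356·1.25343e-09 = 1.14659e-07
Weight by the priors:
  π_1·p_1 = 0.45 × 0.234394 = 0.105477
  π_2·p_2 = 0.19 × 0.0175015 = 0.00332529
  π_3·p_3 = 0.36 × 1.14659e-07 = 4.12771e-08
Evidence: 0.105477 + 0.00332529 + 4.12771e-08 = 0.108802
P(Level 1 | the observation) ≈ 0.9694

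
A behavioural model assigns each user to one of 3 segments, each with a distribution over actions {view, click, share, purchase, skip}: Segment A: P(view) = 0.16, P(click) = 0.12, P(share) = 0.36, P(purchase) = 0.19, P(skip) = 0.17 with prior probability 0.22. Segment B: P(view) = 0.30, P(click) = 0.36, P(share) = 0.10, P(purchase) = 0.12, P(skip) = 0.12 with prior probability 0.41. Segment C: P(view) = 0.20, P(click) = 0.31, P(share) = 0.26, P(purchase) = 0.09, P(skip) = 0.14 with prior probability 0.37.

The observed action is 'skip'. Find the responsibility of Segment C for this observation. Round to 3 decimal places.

0.374

Apply Bayes' rule: the posterior for each component is proportional to its prior times its likelihood at x.
Categorical probabilities:
  f_A = P(skip | comp) = 0.17
  f_B = P(skip | comp) = 0.12
  f_C = P(skip | comp) = 0.14
Weight by the priors:
  π_A·f_A = 0.22 × 0.17 = 0.0374
  π_B·f_B = 0.41 × 0.12 = 0.0492
  π_C·f_C = 0.37 × 0.14 = 0.0518
Marginal: 0.0374 + 0.0492 + 0.0518 = 0.1384
P(Segment C | x) ≈ 0.374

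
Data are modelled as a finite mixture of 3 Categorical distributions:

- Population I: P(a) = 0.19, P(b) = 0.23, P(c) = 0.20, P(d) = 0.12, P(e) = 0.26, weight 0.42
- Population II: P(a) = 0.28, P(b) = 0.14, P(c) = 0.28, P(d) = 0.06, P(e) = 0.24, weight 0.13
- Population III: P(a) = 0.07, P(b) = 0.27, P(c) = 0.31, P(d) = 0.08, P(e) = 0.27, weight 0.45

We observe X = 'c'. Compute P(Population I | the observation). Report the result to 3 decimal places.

The responsibility of component k is P(Z=k) f_k(x) divided by Σ_j P(Z=j) f_j(x).
Categorical probabilities:
  f_I = P(c | comp) = 0.20
  f_II = P(c | comp) = 0.28
  f_III = P(c | comp) = 0.31
Weight by the priors:
  P(Z=I)·f_I = 0.42 × 0.2 = 0.084
  P(Z=II)·f_II = 0.13 × 0.28 = 0.0364
  P(Z=III)·f_III = 0.45 × 0.31 = 0.1395
Evidence: 0.084 + 0.0364 + 0.1395 = 0.2599
P(Population I | x) ≈ 0.323

0.323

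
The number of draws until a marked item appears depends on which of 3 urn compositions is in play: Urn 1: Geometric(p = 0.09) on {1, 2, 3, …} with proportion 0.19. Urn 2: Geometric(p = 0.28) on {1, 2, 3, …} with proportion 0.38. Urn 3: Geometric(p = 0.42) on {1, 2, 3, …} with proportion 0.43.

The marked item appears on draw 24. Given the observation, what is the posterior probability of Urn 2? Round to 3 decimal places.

Apply Bayes' rule: the posterior for each component is proportional to its prior times its likelihood at x.
Component likelihoods at x = 24:
  p_1 = 0.0102848
  p_2 = 0.000146489
  p_3 = 1.52087e-06
Unnormalised posteriors:
  π_1·p_1 = 0.19 × 0.0102848 = 0.00195411
  π_2·p_2 = 0.38 × 0.000146489 = 5.56659e-05
  π_3·p_3 = 0.43 × 1.52087e-06 = 6.53976e-07
Normaliser: 0.00195411 + 5.56659e-05 + 6.53976e-07 = 0.00201043
P(Urn 2 | data) ≈ 0.028

0.028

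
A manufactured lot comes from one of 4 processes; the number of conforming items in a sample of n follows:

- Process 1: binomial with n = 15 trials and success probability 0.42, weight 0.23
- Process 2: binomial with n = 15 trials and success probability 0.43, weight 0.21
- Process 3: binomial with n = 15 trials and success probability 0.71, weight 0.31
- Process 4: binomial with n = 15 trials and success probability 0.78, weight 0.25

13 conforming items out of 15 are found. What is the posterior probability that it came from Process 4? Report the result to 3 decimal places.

0.610

The responsibility of component k is w_k f_k(x) divided by Σ_j w_j f_j(x).
Evaluate each component's likelihood at the observed value:
  f_1 = 0.000446978
  f_2 = 0.000586177
  f_3 = 0.102883
  f_4 = 0.201032
Unnormalised posteriors:
  w_1·f_1 = 0.23 × 0.000446978 = 0.000102805
  w_2·f_2 = 0.21 × 0.000586177 = 0.000123097
  w_3·f_3 = 0.31 × 0.102883 = 0.0318937
  w_4·f_4 = 0.25 × 0.201032 = 0.0502579
Normaliser: 0.000102805 + 0.000123097 + 0.0318937 + 0.0502579 = 0.0823776
So the posterior for Process 4 is 0.0502579 / 0.0823776 ≈ 0.610.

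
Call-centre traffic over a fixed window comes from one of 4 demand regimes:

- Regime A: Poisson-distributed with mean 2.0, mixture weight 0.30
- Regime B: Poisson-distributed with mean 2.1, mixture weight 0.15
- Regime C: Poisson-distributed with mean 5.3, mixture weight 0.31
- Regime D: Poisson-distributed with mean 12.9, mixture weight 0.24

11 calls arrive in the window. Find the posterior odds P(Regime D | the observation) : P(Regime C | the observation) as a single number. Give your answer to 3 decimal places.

6.881

Only the two components matter; the odds are (P(Z=i) f_i(x)) / (P(Z=j) f_j(x)).
Component likelihoods at x = 11 calls:
  L_A = 6.94361e-06
  L_B = 1.07458e-05
  L_C = 0.0115909
  L_D = 0.103023
Posterior odds = (P(Z=D)·L_D) / (P(Z=C)·L_C) = (0.24·0.103023) / (0.31·0.0115909) = 0.0247254 / 0.00359319 ≈ 6.881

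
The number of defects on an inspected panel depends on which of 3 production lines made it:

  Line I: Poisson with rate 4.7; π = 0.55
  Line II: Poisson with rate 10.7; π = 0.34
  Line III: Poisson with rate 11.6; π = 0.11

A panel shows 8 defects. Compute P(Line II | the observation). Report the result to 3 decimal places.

The responsibility of component k is P(Z=k) f_k(x) divided by Σ_j P(Z=j) f_j(x).
Evaluate each component's likelihood at the observed value:
  p_I = e^(−4.7)·4.7^8/8! = 0.0537129
  p_II = e^(−10.7)·10.7^8/8! = 0.0960724
  p_III = e^(−11.6)·11.6^8/8! = 0.0745294
Unnormalised posteriors:
  P(Z=I)·p_I = 0.55 × 0.0537129 = 0.0295421
  P(Z=II)·p_II = 0.34 × 0.0960724 = 0.0326646
  P(Z=III)·p_III = 0.11 × 0.0745294 = 0.00819823
Normaliser: 0.0295421 + 0.0326646 + 0.00819823 = 0.0704049
So the posterior for Line II is 0.0326646 / 0.0704049 ≈ 0.464.

0.464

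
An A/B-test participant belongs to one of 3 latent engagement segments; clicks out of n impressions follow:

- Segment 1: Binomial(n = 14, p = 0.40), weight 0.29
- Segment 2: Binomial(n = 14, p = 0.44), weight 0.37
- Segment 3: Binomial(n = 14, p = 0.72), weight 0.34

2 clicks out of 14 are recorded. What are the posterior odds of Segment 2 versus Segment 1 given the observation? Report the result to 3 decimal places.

Posterior odds = (π_i f_i(x)) / (π_j f_j(x)); the normalising sum cancels.
Component likelihoods at x = 2 clicks out of 14:
  f_1 = C(14,2)·0.40^2·0.60^12 = 91·0.16·0.00217678 = 0.031694
  f_2 = C(14,2)·0.44^2·0.56^12 = 91·0.1936·0.000951166 = 0.0167573
  f_3 = C(14,2)·0.72^2·0.28^12 = 91·0.5184·2.32218e-07 = 1.09548e-05
0.00620019 / 0.00919125 ≈ 0.675

0.675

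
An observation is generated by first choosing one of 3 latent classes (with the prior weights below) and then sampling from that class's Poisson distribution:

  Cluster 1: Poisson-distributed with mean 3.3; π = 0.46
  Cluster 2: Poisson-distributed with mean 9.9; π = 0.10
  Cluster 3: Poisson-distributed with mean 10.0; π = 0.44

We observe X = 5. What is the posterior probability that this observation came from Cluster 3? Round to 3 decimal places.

The responsibility of component k is P(Z=k) f_k(x) divided by Σ_j P(Z=j) f_j(x).
Poisson probabilities:
  L_1 = 0.120286
  L_2 = 0.039763
  L_3 = 0.0378333
Weight by the priors:
  P(Z=1)·L_1 = 0.46 × 0.120286 = 0.0553318
  P(Z=2)·L_2 = 0.10 × 0.039763 = 0.0039763
  P(Z=3)·L_3 = 0.44 × 0.0378333 = 0.0166466
Normaliser: 0.0553318 + 0.0039763 + 0.0166466 = 0.0759547
P(Cluster 3 | data) = 0.0166466 / 0.0759547 ≈ 0.219

0.219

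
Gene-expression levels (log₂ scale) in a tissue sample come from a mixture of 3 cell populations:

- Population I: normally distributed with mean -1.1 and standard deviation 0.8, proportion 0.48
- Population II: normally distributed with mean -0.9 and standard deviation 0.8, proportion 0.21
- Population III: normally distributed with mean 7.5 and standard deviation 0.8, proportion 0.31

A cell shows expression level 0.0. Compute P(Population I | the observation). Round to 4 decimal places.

The responsibility of component k is w_k f_k(x) divided by Σ_j w_j f_j(x).
Component likelihoods at x = 0.0:
  p_I = (1/(0.8·√(2π)))·exp(−(0.0−-1.1)²/(2·0.8²)) = 0.498678·exp(-0.94531) = 0.193765
  p_II = (1/(0.8·√(2π)))·exp(−(0.0−-0.9)²/(2·0.8²)) = 0.498678·exp(-0.63281) = 0.264846
  p_III = (1/(0.8·√(2π)))·exp(−(0.0−7.5)²/(2·0.8²)) = 0.498678·exp(-43.94531) = 4.09839e-20
Unnormalised posteriors:
  w_I·p_I = 0.48 × 0.193765 = 0.0930074
  w_II·p_II = 0.21 × 0.264846 = 0.0556176
  w_III·p_III = 0.31 × 4.09839e-20 = 1.2705e-20
Sum: 0.0930074 + 0.0556176 + 1.2705e-20 = 0.148625
So the posterior for Population I is 0.0930074 / 0.148625 ≈ 0.6258.

0.6258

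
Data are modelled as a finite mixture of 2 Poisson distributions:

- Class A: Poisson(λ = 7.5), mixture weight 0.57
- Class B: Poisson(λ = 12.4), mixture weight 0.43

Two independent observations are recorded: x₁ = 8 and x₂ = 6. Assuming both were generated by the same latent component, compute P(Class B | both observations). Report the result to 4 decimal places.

P(component k | x) = π_k·f_k(x) / marginal(x), where marginal(x) = Σ_j π_j·f_j(x).
Since both observations come from the same component, the likelihood for component k is f_k(x₁)·f_k(x₂).
  f_A = [0.137329] × [0.136718] = 0.0187753
  f_B = [0.0570954] × [0.0207944] = 0.00118726
Prior × likelihood for each component:
  π_A·f_A = 0.57 × 0.0187753 = 0.0107019
  π_B·f_B = 0.43 × 0.00118726 = 0.000510524
Marginal: 0.0107019 + 0.000510524 = 0.0112125
Responsibility of Class B: 0.000510524 / 0.0112125 ≈ 0.0455

0.0455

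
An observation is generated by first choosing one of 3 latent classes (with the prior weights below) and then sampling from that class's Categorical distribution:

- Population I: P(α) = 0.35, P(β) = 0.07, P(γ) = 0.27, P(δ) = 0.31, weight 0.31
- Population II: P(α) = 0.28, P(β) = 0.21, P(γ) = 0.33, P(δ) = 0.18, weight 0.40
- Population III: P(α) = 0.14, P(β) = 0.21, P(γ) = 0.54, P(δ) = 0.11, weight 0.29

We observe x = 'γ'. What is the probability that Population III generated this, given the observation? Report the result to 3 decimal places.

P(component k | x) = π_k·f_k(x) / marginal(x), where marginal(x) = Σ_j π_j·f_j(x).
Categorical probabilities:
  L_I = P(γ | comp) = 0.27
  L_II = P(γ | comp) = 0.33
  L_III = P(γ | comp) = 0.54
Unnormalised posteriors:
  π_I·L_I = 0.31 × 0.27 = 0.0837
  π_II·L_II = 0.40 × 0.33 = 0.132
  π_III·L_III = 0.29 × 0.54 = 0.1566
Evidence: 0.0837 + 0.132 + 0.1566 = 0.3723
P(Population III | data) = 0.1566 / 0.3723 ≈ 0.421

0.421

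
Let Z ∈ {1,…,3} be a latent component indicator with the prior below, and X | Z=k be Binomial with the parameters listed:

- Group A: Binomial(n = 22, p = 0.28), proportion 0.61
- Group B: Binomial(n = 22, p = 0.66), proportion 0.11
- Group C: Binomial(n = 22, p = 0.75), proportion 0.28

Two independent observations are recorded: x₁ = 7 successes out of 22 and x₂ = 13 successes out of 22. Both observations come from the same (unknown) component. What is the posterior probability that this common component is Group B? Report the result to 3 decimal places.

0.071

The responsibility of component k is w_k f_k(x) divided by Σ_j w_j f_j(x).
Since both observations come from the same component, the likelihood for component k is f_k(x₁)·f_k(x₂).
  L_A = [0.166698] × [0.00168178] = 0.00028035
  L_B = [0.000872625] × [0.136177] = 0.000118832
  L_C = [2.12014e-05] × [0.0450796] = 9.55752e-07
Weight by the priors:
  w_A·L_A = 0.61 × 0.00028035 = 0.000171013
  w_B·L_B = 0.11 × 0.000118832 = 1.30715e-05
  w_C·L_C = 0.28 × 9.55752e-07 = 2.67611e-07
Marginal: 0.000171013 + 1.30715e-05 + 2.67611e-07 = 0.000184352
Responsibility of Group B: 1.30715e-05 / 0.000184352 ≈ 0.071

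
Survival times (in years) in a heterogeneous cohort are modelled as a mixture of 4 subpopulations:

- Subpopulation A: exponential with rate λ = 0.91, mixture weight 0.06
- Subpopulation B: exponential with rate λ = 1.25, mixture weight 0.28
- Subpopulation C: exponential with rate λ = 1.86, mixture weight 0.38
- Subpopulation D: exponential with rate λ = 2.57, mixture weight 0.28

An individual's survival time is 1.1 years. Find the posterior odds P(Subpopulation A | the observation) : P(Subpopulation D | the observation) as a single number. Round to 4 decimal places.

0.4711

Since P(k|x) ∝ w_k f_k(x), the posterior odds are w_i f_i(x) / (w_j f_j(x)).
Component likelihoods at x = 1.1 years:
  p_A = 0.334436
  p_B = 0.316049
  p_C = 0.240407
  p_D = 0.152119
0.0200661 / 0.0425932 ≈ 0.4711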